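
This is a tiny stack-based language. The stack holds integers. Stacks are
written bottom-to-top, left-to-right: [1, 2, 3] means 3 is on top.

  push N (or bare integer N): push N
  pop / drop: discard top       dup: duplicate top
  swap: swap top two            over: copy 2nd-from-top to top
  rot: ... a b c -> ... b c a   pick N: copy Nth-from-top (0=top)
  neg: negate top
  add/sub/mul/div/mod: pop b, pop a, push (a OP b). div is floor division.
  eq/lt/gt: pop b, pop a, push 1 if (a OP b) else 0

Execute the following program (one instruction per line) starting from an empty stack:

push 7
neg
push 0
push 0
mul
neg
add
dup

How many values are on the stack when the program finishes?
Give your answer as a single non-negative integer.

Answer: 2

Derivation:
After 'push 7': stack = [7] (depth 1)
After 'neg': stack = [-7] (depth 1)
After 'push 0': stack = [-7, 0] (depth 2)
After 'push 0': stack = [-7, 0, 0] (depth 3)
After 'mul': stack = [-7, 0] (depth 2)
After 'neg': stack = [-7, 0] (depth 2)
After 'add': stack = [-7] (depth 1)
After 'dup': stack = [-7, -7] (depth 2)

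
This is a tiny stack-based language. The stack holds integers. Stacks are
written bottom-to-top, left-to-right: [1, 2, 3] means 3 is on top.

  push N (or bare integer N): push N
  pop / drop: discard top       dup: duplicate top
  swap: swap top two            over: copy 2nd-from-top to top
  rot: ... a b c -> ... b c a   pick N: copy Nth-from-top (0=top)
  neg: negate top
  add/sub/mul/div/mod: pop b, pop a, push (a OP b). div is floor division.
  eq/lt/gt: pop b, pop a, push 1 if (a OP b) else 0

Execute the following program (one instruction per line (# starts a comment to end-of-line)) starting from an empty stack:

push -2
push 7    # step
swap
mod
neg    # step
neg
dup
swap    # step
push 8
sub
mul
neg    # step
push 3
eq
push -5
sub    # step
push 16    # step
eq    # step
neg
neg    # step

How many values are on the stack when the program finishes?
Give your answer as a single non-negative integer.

After 'push -2': stack = [-2] (depth 1)
After 'push 7': stack = [-2, 7] (depth 2)
After 'swap': stack = [7, -2] (depth 2)
After 'mod': stack = [-1] (depth 1)
After 'neg': stack = [1] (depth 1)
After 'neg': stack = [-1] (depth 1)
After 'dup': stack = [-1, -1] (depth 2)
After 'swap': stack = [-1, -1] (depth 2)
After 'push 8': stack = [-1, -1, 8] (depth 3)
After 'sub': stack = [-1, -9] (depth 2)
After 'mul': stack = [9] (depth 1)
After 'neg': stack = [-9] (depth 1)
After 'push 3': stack = [-9, 3] (depth 2)
After 'eq': stack = [0] (depth 1)
After 'push -5': stack = [0, -5] (depth 2)
After 'sub': stack = [5] (depth 1)
After 'push 16': stack = [5, 16] (depth 2)
After 'eq': stack = [0] (depth 1)
After 'neg': stack = [0] (depth 1)
After 'neg': stack = [0] (depth 1)

Answer: 1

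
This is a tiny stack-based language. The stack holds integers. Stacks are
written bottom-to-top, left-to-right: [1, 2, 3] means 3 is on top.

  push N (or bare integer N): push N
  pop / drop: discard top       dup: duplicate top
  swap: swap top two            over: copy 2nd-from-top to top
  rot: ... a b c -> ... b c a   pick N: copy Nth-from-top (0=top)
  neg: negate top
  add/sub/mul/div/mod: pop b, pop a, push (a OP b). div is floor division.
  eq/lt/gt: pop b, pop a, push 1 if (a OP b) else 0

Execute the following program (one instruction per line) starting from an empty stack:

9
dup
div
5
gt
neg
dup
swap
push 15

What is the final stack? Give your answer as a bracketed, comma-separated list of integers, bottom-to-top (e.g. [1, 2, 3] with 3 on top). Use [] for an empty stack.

After 'push 9': [9]
After 'dup': [9, 9]
After 'div': [1]
After 'push 5': [1, 5]
After 'gt': [0]
After 'neg': [0]
After 'dup': [0, 0]
After 'swap': [0, 0]
After 'push 15': [0, 0, 15]

Answer: [0, 0, 15]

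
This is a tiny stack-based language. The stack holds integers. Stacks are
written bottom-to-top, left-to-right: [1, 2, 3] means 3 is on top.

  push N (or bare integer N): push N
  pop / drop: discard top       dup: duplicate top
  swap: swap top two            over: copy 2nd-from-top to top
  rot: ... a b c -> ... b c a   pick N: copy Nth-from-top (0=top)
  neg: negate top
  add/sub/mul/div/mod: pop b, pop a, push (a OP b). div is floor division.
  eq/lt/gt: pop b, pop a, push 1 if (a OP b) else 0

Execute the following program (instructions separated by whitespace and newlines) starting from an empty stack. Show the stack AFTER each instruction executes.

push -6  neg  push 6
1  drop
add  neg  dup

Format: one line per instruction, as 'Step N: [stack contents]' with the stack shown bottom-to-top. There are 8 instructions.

Step 1: [-6]
Step 2: [6]
Step 3: [6, 6]
Step 4: [6, 6, 1]
Step 5: [6, 6]
Step 6: [12]
Step 7: [-12]
Step 8: [-12, -12]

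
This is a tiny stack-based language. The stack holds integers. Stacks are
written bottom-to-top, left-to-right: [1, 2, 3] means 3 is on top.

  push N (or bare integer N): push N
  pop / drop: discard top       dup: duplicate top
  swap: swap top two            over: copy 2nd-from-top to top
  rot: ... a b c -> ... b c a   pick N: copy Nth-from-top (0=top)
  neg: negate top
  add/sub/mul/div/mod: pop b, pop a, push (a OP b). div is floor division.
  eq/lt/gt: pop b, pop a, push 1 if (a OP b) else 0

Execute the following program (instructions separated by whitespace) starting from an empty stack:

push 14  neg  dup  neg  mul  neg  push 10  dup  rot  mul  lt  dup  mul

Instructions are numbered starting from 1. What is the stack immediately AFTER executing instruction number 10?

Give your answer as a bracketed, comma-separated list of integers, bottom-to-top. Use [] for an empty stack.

Step 1 ('push 14'): [14]
Step 2 ('neg'): [-14]
Step 3 ('dup'): [-14, -14]
Step 4 ('neg'): [-14, 14]
Step 5 ('mul'): [-196]
Step 6 ('neg'): [196]
Step 7 ('push 10'): [196, 10]
Step 8 ('dup'): [196, 10, 10]
Step 9 ('rot'): [10, 10, 196]
Step 10 ('mul'): [10, 1960]

Answer: [10, 1960]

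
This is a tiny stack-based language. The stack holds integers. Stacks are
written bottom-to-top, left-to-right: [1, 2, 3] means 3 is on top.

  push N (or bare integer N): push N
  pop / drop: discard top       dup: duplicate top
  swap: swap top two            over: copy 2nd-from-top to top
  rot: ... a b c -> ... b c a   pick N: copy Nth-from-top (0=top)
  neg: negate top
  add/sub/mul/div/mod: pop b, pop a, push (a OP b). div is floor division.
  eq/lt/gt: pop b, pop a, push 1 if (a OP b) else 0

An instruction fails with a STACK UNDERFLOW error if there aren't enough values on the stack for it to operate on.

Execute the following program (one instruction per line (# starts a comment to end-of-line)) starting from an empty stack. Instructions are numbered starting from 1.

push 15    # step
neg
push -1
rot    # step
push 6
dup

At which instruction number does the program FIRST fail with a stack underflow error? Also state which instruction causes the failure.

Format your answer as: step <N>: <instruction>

Answer: step 4: rot

Derivation:
Step 1 ('push 15'): stack = [15], depth = 1
Step 2 ('neg'): stack = [-15], depth = 1
Step 3 ('push -1'): stack = [-15, -1], depth = 2
Step 4 ('rot'): needs 3 value(s) but depth is 2 — STACK UNDERFLOW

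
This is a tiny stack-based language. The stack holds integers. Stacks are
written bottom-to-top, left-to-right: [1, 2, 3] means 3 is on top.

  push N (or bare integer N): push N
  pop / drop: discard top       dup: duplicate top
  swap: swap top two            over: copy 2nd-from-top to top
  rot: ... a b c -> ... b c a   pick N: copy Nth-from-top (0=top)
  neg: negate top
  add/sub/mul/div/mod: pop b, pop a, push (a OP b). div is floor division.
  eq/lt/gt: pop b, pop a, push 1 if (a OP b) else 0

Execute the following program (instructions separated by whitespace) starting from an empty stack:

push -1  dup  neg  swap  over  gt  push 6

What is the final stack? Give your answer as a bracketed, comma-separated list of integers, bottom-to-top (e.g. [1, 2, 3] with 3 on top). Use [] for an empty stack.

After 'push -1': [-1]
After 'dup': [-1, -1]
After 'neg': [-1, 1]
After 'swap': [1, -1]
After 'over': [1, -1, 1]
After 'gt': [1, 0]
After 'push 6': [1, 0, 6]

Answer: [1, 0, 6]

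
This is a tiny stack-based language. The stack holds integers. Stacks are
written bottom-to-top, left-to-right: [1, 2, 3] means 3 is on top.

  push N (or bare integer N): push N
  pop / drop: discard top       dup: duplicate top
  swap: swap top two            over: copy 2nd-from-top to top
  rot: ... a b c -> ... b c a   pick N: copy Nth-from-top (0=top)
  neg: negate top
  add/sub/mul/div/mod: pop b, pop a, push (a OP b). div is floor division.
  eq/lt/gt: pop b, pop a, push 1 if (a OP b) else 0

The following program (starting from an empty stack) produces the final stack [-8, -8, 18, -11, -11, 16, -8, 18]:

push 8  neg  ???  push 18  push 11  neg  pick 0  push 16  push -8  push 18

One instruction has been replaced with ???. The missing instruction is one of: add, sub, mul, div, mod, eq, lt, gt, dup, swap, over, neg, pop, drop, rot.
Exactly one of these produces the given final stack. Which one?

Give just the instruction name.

Answer: dup

Derivation:
Stack before ???: [-8]
Stack after ???:  [-8, -8]
The instruction that transforms [-8] -> [-8, -8] is: dup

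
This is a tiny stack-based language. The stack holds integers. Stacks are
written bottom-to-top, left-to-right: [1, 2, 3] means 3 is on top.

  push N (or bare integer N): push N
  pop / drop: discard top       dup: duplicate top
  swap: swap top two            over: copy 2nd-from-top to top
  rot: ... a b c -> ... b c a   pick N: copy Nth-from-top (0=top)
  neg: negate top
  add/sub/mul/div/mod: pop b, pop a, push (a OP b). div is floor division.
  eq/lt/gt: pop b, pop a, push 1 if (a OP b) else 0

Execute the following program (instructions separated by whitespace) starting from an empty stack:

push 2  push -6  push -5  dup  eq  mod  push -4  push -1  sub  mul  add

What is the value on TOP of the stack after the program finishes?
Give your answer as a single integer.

Answer: 2

Derivation:
After 'push 2': [2]
After 'push -6': [2, -6]
After 'push -5': [2, -6, -5]
After 'dup': [2, -6, -5, -5]
After 'eq': [2, -6, 1]
After 'mod': [2, 0]
After 'push -4': [2, 0, -4]
After 'push -1': [2, 0, -4, -1]
After 'sub': [2, 0, -3]
After 'mul': [2, 0]
After 'add': [2]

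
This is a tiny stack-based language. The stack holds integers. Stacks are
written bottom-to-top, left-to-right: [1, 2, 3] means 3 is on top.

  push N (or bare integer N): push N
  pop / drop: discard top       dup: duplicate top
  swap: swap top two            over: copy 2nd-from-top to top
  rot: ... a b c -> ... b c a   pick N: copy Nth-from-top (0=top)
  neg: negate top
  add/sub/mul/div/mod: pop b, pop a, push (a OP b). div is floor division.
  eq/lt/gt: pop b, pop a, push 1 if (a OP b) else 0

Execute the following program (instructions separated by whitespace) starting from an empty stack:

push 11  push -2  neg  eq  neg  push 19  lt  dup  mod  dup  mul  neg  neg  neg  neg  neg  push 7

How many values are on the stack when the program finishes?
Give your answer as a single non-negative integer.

After 'push 11': stack = [11] (depth 1)
After 'push -2': stack = [11, -2] (depth 2)
After 'neg': stack = [11, 2] (depth 2)
After 'eq': stack = [0] (depth 1)
After 'neg': stack = [0] (depth 1)
After 'push 19': stack = [0, 19] (depth 2)
After 'lt': stack = [1] (depth 1)
After 'dup': stack = [1, 1] (depth 2)
After 'mod': stack = [0] (depth 1)
After 'dup': stack = [0, 0] (depth 2)
After 'mul': stack = [0] (depth 1)
After 'neg': stack = [0] (depth 1)
After 'neg': stack = [0] (depth 1)
After 'neg': stack = [0] (depth 1)
After 'neg': stack = [0] (depth 1)
After 'neg': stack = [0] (depth 1)
After 'push 7': stack = [0, 7] (depth 2)

Answer: 2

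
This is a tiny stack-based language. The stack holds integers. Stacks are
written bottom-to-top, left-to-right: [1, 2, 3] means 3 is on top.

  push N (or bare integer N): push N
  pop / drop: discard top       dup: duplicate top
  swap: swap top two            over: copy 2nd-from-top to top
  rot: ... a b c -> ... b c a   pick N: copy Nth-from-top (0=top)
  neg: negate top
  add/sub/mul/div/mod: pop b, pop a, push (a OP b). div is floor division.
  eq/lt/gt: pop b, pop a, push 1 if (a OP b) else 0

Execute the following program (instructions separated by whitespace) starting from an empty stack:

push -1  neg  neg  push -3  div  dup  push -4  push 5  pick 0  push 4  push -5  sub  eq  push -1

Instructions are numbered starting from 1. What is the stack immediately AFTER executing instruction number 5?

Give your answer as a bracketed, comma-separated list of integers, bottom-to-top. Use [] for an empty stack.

Step 1 ('push -1'): [-1]
Step 2 ('neg'): [1]
Step 3 ('neg'): [-1]
Step 4 ('push -3'): [-1, -3]
Step 5 ('div'): [0]

Answer: [0]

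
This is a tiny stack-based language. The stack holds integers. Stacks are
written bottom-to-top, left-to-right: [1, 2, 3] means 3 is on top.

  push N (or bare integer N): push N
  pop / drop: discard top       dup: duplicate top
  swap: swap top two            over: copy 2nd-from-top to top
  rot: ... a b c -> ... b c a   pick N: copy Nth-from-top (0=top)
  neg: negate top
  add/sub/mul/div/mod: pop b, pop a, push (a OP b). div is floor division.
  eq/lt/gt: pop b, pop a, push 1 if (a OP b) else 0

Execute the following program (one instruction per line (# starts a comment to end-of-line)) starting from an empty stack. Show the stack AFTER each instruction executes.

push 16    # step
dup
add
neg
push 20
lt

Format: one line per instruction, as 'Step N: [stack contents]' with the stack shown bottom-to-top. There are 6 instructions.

Step 1: [16]
Step 2: [16, 16]
Step 3: [32]
Step 4: [-32]
Step 5: [-32, 20]
Step 6: [1]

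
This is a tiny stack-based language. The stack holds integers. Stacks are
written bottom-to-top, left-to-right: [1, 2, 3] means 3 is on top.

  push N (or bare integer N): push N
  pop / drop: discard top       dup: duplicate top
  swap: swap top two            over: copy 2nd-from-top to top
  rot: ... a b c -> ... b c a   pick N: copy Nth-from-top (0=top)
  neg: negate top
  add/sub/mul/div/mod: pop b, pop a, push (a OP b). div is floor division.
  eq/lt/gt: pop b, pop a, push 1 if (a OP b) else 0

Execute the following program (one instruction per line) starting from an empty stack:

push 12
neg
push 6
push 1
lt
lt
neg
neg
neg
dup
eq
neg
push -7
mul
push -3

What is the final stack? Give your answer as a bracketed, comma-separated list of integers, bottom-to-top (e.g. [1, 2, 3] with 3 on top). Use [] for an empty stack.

After 'push 12': [12]
After 'neg': [-12]
After 'push 6': [-12, 6]
After 'push 1': [-12, 6, 1]
After 'lt': [-12, 0]
After 'lt': [1]
After 'neg': [-1]
After 'neg': [1]
After 'neg': [-1]
After 'dup': [-1, -1]
After 'eq': [1]
After 'neg': [-1]
After 'push -7': [-1, -7]
After 'mul': [7]
After 'push -3': [7, -3]

Answer: [7, -3]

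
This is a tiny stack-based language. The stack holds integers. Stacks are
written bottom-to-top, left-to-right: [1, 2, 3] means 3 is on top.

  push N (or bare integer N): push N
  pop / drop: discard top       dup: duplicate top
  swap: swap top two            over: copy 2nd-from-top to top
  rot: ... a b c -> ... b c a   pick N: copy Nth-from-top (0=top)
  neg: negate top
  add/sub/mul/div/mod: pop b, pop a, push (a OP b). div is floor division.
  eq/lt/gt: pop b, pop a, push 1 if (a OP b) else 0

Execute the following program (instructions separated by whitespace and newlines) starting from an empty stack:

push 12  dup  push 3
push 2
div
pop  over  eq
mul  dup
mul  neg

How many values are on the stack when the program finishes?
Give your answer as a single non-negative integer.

Answer: 1

Derivation:
After 'push 12': stack = [12] (depth 1)
After 'dup': stack = [12, 12] (depth 2)
After 'push 3': stack = [12, 12, 3] (depth 3)
After 'push 2': stack = [12, 12, 3, 2] (depth 4)
After 'div': stack = [12, 12, 1] (depth 3)
After 'pop': stack = [12, 12] (depth 2)
After 'over': stack = [12, 12, 12] (depth 3)
After 'eq': stack = [12, 1] (depth 2)
After 'mul': stack = [12] (depth 1)
After 'dup': stack = [12, 12] (depth 2)
After 'mul': stack = [144] (depth 1)
After 'neg': stack = [-144] (depth 1)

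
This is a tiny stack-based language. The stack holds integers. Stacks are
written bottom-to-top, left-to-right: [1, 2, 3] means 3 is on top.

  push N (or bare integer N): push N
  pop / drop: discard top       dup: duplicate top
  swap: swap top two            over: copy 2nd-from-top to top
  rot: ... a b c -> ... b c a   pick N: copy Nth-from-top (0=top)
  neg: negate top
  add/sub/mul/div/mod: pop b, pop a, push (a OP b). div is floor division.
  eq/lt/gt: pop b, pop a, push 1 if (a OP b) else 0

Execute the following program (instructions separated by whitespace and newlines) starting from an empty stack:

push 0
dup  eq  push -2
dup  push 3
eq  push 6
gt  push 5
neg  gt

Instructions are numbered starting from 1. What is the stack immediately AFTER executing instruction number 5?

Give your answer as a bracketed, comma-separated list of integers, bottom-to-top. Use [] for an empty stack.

Step 1 ('push 0'): [0]
Step 2 ('dup'): [0, 0]
Step 3 ('eq'): [1]
Step 4 ('push -2'): [1, -2]
Step 5 ('dup'): [1, -2, -2]

Answer: [1, -2, -2]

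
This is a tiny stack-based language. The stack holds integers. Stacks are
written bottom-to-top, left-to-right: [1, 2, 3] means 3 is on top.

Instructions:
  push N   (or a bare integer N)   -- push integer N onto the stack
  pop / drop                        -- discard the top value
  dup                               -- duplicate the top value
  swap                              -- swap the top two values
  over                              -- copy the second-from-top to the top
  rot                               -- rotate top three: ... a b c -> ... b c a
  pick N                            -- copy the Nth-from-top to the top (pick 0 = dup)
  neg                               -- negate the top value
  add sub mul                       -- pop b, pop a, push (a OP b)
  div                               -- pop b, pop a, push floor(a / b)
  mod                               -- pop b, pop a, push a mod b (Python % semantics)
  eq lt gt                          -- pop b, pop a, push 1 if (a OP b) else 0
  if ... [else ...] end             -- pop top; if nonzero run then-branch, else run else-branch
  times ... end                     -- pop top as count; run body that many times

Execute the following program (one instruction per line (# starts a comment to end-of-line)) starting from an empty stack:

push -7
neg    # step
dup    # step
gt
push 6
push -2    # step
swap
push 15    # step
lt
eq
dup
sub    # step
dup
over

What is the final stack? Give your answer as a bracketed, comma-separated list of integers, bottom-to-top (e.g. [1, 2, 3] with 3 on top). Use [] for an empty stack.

After 'push -7': [-7]
After 'neg': [7]
After 'dup': [7, 7]
After 'gt': [0]
After 'push 6': [0, 6]
After 'push -2': [0, 6, -2]
After 'swap': [0, -2, 6]
After 'push 15': [0, -2, 6, 15]
After 'lt': [0, -2, 1]
After 'eq': [0, 0]
After 'dup': [0, 0, 0]
After 'sub': [0, 0]
After 'dup': [0, 0, 0]
After 'over': [0, 0, 0, 0]

Answer: [0, 0, 0, 0]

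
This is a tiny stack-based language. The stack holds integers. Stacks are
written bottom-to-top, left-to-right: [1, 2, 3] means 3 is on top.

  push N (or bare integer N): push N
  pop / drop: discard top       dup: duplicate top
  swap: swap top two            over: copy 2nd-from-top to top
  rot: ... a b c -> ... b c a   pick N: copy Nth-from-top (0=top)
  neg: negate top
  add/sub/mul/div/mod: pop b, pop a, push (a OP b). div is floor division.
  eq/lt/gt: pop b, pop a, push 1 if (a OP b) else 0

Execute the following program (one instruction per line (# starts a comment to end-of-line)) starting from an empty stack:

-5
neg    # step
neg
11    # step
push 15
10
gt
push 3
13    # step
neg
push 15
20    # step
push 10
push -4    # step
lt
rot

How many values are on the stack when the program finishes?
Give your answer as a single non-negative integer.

After 'push -5': stack = [-5] (depth 1)
After 'neg': stack = [5] (depth 1)
After 'neg': stack = [-5] (depth 1)
After 'push 11': stack = [-5, 11] (depth 2)
After 'push 15': stack = [-5, 11, 15] (depth 3)
After 'push 10': stack = [-5, 11, 15, 10] (depth 4)
After 'gt': stack = [-5, 11, 1] (depth 3)
After 'push 3': stack = [-5, 11, 1, 3] (depth 4)
After 'push 13': stack = [-5, 11, 1, 3, 13] (depth 5)
After 'neg': stack = [-5, 11, 1, 3, -13] (depth 5)
After 'push 15': stack = [-5, 11, 1, 3, -13, 15] (depth 6)
After 'push 20': stack = [-5, 11, 1, 3, -13, 15, 20] (depth 7)
After 'push 10': stack = [-5, 11, 1, 3, -13, 15, 20, 10] (depth 8)
After 'push -4': stack = [-5, 11, 1, 3, -13, 15, 20, 10, -4] (depth 9)
After 'lt': stack = [-5, 11, 1, 3, -13, 15, 20, 0] (depth 8)
After 'rot': stack = [-5, 11, 1, 3, -13, 20, 0, 15] (depth 8)

Answer: 8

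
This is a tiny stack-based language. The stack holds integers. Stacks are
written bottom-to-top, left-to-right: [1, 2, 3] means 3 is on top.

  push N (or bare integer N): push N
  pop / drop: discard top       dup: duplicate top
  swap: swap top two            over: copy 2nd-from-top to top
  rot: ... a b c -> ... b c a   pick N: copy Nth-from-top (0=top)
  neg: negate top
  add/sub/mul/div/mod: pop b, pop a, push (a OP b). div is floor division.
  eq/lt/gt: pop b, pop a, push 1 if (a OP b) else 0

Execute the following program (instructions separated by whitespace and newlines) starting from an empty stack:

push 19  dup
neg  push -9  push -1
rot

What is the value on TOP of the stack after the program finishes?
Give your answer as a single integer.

Answer: -19

Derivation:
After 'push 19': [19]
After 'dup': [19, 19]
After 'neg': [19, -19]
After 'push -9': [19, -19, -9]
After 'push -1': [19, -19, -9, -1]
After 'rot': [19, -9, -1, -19]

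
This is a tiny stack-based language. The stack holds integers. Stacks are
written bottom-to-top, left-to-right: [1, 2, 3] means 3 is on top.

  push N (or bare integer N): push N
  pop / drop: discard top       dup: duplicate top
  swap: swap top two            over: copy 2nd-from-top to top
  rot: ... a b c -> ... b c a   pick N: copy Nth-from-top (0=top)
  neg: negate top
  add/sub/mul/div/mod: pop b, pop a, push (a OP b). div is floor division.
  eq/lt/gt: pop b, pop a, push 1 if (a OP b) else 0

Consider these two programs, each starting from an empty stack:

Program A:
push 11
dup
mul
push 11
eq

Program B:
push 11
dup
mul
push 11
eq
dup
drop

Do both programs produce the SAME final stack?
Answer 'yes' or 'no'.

Program A trace:
  After 'push 11': [11]
  After 'dup': [11, 11]
  After 'mul': [121]
  After 'push 11': [121, 11]
  After 'eq': [0]
Program A final stack: [0]

Program B trace:
  After 'push 11': [11]
  After 'dup': [11, 11]
  After 'mul': [121]
  After 'push 11': [121, 11]
  After 'eq': [0]
  After 'dup': [0, 0]
  After 'drop': [0]
Program B final stack: [0]
Same: yes

Answer: yes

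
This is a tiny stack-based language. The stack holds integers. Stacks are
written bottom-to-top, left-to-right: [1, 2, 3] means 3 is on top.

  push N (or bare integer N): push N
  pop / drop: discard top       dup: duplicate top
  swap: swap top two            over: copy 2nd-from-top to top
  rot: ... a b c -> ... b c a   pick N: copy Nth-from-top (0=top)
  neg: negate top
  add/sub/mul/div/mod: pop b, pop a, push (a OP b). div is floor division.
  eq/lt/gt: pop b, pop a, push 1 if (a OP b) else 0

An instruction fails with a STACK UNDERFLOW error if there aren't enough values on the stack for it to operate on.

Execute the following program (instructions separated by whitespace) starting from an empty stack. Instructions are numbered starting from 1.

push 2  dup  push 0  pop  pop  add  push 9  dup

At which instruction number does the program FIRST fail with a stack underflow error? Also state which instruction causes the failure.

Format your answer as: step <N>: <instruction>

Step 1 ('push 2'): stack = [2], depth = 1
Step 2 ('dup'): stack = [2, 2], depth = 2
Step 3 ('push 0'): stack = [2, 2, 0], depth = 3
Step 4 ('pop'): stack = [2, 2], depth = 2
Step 5 ('pop'): stack = [2], depth = 1
Step 6 ('add'): needs 2 value(s) but depth is 1 — STACK UNDERFLOW

Answer: step 6: add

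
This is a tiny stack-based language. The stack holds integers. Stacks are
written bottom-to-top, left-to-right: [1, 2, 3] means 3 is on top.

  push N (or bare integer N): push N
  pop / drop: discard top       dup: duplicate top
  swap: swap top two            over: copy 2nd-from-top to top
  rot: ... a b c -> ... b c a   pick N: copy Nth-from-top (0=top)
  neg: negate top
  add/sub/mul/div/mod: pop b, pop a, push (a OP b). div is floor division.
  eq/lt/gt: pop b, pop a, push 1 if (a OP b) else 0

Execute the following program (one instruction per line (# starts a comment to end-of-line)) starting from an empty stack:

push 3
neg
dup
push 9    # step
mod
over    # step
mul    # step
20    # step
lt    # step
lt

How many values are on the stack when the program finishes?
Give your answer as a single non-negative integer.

After 'push 3': stack = [3] (depth 1)
After 'neg': stack = [-3] (depth 1)
After 'dup': stack = [-3, -3] (depth 2)
After 'push 9': stack = [-3, -3, 9] (depth 3)
After 'mod': stack = [-3, 6] (depth 2)
After 'over': stack = [-3, 6, -3] (depth 3)
After 'mul': stack = [-3, -18] (depth 2)
After 'push 20': stack = [-3, -18, 20] (depth 3)
After 'lt': stack = [-3, 1] (depth 2)
After 'lt': stack = [1] (depth 1)

Answer: 1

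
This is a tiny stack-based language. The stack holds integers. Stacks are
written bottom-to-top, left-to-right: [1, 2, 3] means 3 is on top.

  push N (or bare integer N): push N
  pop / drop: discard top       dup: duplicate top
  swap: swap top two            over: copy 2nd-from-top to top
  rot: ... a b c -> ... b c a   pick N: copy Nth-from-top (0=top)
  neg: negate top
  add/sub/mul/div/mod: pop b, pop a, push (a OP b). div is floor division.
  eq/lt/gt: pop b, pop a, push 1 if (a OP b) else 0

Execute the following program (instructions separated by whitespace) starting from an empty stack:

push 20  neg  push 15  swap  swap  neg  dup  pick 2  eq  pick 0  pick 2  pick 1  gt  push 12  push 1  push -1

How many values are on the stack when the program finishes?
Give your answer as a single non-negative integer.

Answer: 8

Derivation:
After 'push 20': stack = [20] (depth 1)
After 'neg': stack = [-20] (depth 1)
After 'push 15': stack = [-20, 15] (depth 2)
After 'swap': stack = [15, -20] (depth 2)
After 'swap': stack = [-20, 15] (depth 2)
After 'neg': stack = [-20, -15] (depth 2)
After 'dup': stack = [-20, -15, -15] (depth 3)
After 'pick 2': stack = [-20, -15, -15, -20] (depth 4)
After 'eq': stack = [-20, -15, 0] (depth 3)
After 'pick 0': stack = [-20, -15, 0, 0] (depth 4)
After 'pick 2': stack = [-20, -15, 0, 0, -15] (depth 5)
After 'pick 1': stack = [-20, -15, 0, 0, -15, 0] (depth 6)
After 'gt': stack = [-20, -15, 0, 0, 0] (depth 5)
After 'push 12': stack = [-20, -15, 0, 0, 0, 12] (depth 6)
After 'push 1': stack = [-20, -15, 0, 0, 0, 12, 1] (depth 7)
After 'push -1': stack = [-20, -15, 0, 0, 0, 12, 1, -1] (depth 8)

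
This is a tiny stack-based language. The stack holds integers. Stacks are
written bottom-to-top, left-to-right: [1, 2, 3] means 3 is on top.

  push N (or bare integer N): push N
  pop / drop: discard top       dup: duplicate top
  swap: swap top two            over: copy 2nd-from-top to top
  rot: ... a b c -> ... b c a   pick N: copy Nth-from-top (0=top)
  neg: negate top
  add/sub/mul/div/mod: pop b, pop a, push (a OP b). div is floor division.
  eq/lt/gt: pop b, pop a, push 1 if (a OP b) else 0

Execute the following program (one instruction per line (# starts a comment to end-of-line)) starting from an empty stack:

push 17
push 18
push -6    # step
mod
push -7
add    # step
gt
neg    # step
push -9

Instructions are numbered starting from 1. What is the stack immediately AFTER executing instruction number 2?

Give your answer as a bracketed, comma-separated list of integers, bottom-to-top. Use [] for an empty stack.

Answer: [17, 18]

Derivation:
Step 1 ('push 17'): [17]
Step 2 ('push 18'): [17, 18]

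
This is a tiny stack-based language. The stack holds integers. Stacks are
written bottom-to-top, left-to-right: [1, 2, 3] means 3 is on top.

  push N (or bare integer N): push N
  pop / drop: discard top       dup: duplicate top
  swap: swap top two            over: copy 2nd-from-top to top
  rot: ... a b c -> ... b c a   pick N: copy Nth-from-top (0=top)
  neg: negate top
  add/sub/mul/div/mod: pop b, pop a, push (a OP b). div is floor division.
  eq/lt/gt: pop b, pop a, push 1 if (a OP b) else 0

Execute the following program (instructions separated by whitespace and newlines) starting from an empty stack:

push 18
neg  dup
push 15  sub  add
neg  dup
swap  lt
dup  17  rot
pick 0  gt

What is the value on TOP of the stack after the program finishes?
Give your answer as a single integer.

After 'push 18': [18]
After 'neg': [-18]
After 'dup': [-18, -18]
After 'push 15': [-18, -18, 15]
After 'sub': [-18, -33]
After 'add': [-51]
After 'neg': [51]
After 'dup': [51, 51]
After 'swap': [51, 51]
After 'lt': [0]
After 'dup': [0, 0]
After 'push 17': [0, 0, 17]
After 'rot': [0, 17, 0]
After 'pick 0': [0, 17, 0, 0]
After 'gt': [0, 17, 0]

Answer: 0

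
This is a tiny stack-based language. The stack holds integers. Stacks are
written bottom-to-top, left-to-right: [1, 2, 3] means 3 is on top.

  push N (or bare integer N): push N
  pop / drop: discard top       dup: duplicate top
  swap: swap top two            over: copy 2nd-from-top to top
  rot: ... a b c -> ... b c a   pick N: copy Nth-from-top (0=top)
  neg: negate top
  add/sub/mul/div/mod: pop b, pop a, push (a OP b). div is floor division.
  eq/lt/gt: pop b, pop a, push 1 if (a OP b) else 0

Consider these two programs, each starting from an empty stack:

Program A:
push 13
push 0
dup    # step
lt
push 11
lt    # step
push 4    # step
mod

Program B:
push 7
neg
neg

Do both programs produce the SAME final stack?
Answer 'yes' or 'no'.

Answer: no

Derivation:
Program A trace:
  After 'push 13': [13]
  After 'push 0': [13, 0]
  After 'dup': [13, 0, 0]
  After 'lt': [13, 0]
  After 'push 11': [13, 0, 11]
  After 'lt': [13, 1]
  After 'push 4': [13, 1, 4]
  After 'mod': [13, 1]
Program A final stack: [13, 1]

Program B trace:
  After 'push 7': [7]
  After 'neg': [-7]
  After 'neg': [7]
Program B final stack: [7]
Same: no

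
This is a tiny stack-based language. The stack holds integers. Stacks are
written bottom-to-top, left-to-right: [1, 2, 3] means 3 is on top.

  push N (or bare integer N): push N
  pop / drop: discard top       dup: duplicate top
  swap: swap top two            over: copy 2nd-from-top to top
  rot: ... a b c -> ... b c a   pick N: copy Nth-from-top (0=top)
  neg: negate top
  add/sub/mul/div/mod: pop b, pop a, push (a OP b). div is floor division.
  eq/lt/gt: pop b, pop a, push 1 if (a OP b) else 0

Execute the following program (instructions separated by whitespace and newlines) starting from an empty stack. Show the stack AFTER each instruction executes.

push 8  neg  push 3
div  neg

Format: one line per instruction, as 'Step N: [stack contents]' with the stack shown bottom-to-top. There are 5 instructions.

Step 1: [8]
Step 2: [-8]
Step 3: [-8, 3]
Step 4: [-3]
Step 5: [3]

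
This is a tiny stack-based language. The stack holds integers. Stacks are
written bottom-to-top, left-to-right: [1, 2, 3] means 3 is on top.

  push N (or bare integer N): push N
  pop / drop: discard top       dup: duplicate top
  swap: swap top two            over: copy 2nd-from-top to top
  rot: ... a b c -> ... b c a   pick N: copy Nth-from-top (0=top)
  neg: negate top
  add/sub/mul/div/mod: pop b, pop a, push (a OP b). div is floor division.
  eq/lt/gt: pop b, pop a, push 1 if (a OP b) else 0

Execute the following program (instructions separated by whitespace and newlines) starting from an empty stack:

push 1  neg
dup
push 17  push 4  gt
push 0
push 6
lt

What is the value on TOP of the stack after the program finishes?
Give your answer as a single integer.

After 'push 1': [1]
After 'neg': [-1]
After 'dup': [-1, -1]
After 'push 17': [-1, -1, 17]
After 'push 4': [-1, -1, 17, 4]
After 'gt': [-1, -1, 1]
After 'push 0': [-1, -1, 1, 0]
After 'push 6': [-1, -1, 1, 0, 6]
After 'lt': [-1, -1, 1, 1]

Answer: 1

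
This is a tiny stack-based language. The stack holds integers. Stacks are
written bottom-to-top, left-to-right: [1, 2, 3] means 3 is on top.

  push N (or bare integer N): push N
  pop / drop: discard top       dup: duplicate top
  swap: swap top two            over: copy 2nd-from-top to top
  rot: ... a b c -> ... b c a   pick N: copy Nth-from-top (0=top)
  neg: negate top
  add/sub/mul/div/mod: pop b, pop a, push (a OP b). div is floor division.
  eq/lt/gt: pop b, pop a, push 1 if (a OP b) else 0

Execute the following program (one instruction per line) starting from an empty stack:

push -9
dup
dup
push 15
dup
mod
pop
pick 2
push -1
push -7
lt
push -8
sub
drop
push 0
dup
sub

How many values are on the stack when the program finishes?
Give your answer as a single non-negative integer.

After 'push -9': stack = [-9] (depth 1)
After 'dup': stack = [-9, -9] (depth 2)
After 'dup': stack = [-9, -9, -9] (depth 3)
After 'push 15': stack = [-9, -9, -9, 15] (depth 4)
After 'dup': stack = [-9, -9, -9, 15, 15] (depth 5)
After 'mod': stack = [-9, -9, -9, 0] (depth 4)
After 'pop': stack = [-9, -9, -9] (depth 3)
After 'pick 2': stack = [-9, -9, -9, -9] (depth 4)
After 'push -1': stack = [-9, -9, -9, -9, -1] (depth 5)
After 'push -7': stack = [-9, -9, -9, -9, -1, -7] (depth 6)
After 'lt': stack = [-9, -9, -9, -9, 0] (depth 5)
After 'push -8': stack = [-9, -9, -9, -9, 0, -8] (depth 6)
After 'sub': stack = [-9, -9, -9, -9, 8] (depth 5)
After 'drop': stack = [-9, -9, -9, -9] (depth 4)
After 'push 0': stack = [-9, -9, -9, -9, 0] (depth 5)
After 'dup': stack = [-9, -9, -9, -9, 0, 0] (depth 6)
After 'sub': stack = [-9, -9, -9, -9, 0] (depth 5)

Answer: 5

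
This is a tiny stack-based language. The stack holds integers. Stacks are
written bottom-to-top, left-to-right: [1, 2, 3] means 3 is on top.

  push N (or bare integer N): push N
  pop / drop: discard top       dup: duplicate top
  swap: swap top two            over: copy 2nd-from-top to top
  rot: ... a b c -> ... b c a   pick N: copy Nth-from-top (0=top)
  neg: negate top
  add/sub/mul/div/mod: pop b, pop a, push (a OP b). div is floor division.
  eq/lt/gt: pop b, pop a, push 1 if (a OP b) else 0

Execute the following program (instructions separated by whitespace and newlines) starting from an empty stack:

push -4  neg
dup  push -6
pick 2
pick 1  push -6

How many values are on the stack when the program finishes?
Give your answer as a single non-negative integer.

Answer: 6

Derivation:
After 'push -4': stack = [-4] (depth 1)
After 'neg': stack = [4] (depth 1)
After 'dup': stack = [4, 4] (depth 2)
After 'push -6': stack = [4, 4, -6] (depth 3)
After 'pick 2': stack = [4, 4, -6, 4] (depth 4)
After 'pick 1': stack = [4, 4, -6, 4, -6] (depth 5)
After 'push -6': stack = [4, 4, -6, 4, -6, -6] (depth 6)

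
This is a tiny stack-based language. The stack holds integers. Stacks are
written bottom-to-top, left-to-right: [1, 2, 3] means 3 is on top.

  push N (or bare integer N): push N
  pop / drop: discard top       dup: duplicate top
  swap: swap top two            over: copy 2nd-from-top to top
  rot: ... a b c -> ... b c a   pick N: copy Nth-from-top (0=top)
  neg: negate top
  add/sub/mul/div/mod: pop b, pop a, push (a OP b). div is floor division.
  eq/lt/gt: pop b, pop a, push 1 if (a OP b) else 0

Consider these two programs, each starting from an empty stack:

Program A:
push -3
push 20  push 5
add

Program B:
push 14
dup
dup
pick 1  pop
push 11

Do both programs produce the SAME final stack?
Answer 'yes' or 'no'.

Program A trace:
  After 'push -3': [-3]
  After 'push 20': [-3, 20]
  After 'push 5': [-3, 20, 5]
  After 'add': [-3, 25]
Program A final stack: [-3, 25]

Program B trace:
  After 'push 14': [14]
  After 'dup': [14, 14]
  After 'dup': [14, 14, 14]
  After 'pick 1': [14, 14, 14, 14]
  After 'pop': [14, 14, 14]
  After 'push 11': [14, 14, 14, 11]
Program B final stack: [14, 14, 14, 11]
Same: no

Answer: no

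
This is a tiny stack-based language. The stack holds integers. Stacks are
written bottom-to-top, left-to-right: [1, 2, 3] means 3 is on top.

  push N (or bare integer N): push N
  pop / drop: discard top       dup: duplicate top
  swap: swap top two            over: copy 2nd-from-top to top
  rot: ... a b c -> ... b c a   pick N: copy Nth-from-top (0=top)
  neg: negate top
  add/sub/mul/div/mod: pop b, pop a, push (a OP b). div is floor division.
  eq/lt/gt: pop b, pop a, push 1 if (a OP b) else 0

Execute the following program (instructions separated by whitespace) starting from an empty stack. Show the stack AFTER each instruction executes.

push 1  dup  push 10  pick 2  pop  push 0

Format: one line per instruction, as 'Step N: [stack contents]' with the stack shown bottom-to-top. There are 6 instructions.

Step 1: [1]
Step 2: [1, 1]
Step 3: [1, 1, 10]
Step 4: [1, 1, 10, 1]
Step 5: [1, 1, 10]
Step 6: [1, 1, 10, 0]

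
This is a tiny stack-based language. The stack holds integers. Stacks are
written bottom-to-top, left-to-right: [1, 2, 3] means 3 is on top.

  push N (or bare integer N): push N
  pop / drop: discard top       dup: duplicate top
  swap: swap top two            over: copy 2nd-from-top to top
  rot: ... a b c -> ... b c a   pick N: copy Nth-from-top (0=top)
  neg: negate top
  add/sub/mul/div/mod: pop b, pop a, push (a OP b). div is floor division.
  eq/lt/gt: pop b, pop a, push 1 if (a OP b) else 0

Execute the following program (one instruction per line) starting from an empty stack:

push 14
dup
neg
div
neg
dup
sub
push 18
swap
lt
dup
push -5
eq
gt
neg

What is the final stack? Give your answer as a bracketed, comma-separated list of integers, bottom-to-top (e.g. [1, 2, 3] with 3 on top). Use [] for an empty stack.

After 'push 14': [14]
After 'dup': [14, 14]
After 'neg': [14, -14]
After 'div': [-1]
After 'neg': [1]
After 'dup': [1, 1]
After 'sub': [0]
After 'push 18': [0, 18]
After 'swap': [18, 0]
After 'lt': [0]
After 'dup': [0, 0]
After 'push -5': [0, 0, -5]
After 'eq': [0, 0]
After 'gt': [0]
After 'neg': [0]

Answer: [0]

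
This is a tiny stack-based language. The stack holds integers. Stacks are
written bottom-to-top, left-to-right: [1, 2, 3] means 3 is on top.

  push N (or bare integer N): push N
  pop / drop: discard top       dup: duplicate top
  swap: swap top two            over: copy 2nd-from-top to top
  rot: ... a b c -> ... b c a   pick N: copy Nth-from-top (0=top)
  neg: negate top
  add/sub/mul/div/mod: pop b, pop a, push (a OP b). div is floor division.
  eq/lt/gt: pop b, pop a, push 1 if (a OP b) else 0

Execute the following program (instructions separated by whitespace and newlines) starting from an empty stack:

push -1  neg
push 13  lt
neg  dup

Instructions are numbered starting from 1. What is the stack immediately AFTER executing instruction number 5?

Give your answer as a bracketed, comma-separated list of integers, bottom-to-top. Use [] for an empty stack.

Answer: [-1]

Derivation:
Step 1 ('push -1'): [-1]
Step 2 ('neg'): [1]
Step 3 ('push 13'): [1, 13]
Step 4 ('lt'): [1]
Step 5 ('neg'): [-1]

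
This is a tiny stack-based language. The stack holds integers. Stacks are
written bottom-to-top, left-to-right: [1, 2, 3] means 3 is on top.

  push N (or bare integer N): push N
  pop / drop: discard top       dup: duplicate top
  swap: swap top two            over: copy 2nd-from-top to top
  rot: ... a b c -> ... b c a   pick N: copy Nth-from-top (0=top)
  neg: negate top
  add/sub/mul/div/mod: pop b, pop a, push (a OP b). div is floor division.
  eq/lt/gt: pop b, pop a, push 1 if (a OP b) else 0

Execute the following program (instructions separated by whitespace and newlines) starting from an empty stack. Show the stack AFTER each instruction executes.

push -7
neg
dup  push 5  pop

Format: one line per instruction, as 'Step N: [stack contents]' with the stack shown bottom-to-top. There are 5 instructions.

Step 1: [-7]
Step 2: [7]
Step 3: [7, 7]
Step 4: [7, 7, 5]
Step 5: [7, 7]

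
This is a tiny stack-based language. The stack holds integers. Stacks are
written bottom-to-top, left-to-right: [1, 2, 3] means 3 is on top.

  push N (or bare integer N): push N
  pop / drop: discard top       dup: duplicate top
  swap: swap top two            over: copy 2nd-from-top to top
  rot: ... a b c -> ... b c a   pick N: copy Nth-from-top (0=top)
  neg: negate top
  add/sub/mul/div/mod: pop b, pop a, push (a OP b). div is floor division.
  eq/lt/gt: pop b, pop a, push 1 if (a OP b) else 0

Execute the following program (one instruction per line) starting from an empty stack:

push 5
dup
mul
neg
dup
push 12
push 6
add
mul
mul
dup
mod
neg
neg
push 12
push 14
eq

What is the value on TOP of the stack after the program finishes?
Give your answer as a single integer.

After 'push 5': [5]
After 'dup': [5, 5]
After 'mul': [25]
After 'neg': [-25]
After 'dup': [-25, -25]
After 'push 12': [-25, -25, 12]
After 'push 6': [-25, -25, 12, 6]
After 'add': [-25, -25, 18]
After 'mul': [-25, -450]
After 'mul': [11250]
After 'dup': [11250, 11250]
After 'mod': [0]
After 'neg': [0]
After 'neg': [0]
After 'push 12': [0, 12]
After 'push 14': [0, 12, 14]
After 'eq': [0, 0]

Answer: 0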